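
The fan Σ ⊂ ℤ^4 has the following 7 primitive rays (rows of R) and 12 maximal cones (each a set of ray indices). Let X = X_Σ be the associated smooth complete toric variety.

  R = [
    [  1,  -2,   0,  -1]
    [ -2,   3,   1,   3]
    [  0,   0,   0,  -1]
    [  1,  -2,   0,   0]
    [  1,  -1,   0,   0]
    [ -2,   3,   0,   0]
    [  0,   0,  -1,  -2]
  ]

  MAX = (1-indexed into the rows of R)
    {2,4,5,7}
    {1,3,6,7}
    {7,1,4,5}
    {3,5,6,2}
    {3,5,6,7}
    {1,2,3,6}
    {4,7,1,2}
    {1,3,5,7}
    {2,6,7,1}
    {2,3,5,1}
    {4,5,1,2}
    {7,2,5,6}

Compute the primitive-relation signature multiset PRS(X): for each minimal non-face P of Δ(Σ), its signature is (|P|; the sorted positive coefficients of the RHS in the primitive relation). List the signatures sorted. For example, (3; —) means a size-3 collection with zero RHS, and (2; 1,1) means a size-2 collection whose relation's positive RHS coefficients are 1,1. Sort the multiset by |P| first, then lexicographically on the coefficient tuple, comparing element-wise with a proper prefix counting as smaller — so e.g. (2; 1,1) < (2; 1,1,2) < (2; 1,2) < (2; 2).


|primitive collections| = 5. Relations:

  {3,4}:  v_{3} + v_{4} = v_{1}  so sig = (2; 1)
  {4,6}:  v_{4} + v_{6} = v_{1} + v_{2} + v_{7}  so sig = (2; 1,1,1)
  {1,5,6}:  v_{1} + v_{5} + v_{6} = v_{3}  so sig = (3; 1)
  {2,3,7}:  v_{2} + v_{3} + v_{7} = v_{6}  so sig = (3; 1)
  {1,2,5,7}:  v_{1} + v_{2} + v_{5} + v_{7} = 0  so sig = (4; —)

Hence PRS(X_Σ) =
{ (2; 1),  (2; 1,1,1),  (3; 1) ×2,  (4; —) }


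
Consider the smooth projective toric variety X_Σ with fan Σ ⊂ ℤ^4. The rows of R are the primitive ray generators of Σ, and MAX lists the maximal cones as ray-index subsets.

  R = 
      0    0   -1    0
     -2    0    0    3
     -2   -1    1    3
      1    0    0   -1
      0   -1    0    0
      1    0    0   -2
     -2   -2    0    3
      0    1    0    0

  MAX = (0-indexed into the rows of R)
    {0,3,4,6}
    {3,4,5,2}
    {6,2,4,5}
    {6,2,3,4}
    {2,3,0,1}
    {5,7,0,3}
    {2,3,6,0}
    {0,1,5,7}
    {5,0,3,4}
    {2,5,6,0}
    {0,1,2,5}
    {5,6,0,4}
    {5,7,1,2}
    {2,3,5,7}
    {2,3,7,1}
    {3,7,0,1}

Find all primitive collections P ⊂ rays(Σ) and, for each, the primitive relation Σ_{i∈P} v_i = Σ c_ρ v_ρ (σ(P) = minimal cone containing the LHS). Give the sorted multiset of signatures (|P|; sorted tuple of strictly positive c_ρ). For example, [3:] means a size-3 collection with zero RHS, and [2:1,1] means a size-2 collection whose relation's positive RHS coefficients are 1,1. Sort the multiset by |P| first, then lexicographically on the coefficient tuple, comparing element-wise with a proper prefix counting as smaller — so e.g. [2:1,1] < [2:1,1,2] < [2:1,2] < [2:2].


Σ has 9 primitive collections:

  P = {4,7}:  v_{4} + v_{7} = 0 ; sig = [2:]
  P = {1,4}:  v_{1} + v_{4} = v_{0} + v_{2} ; sig = [2:1,1]
  P = {6,7}:  v_{6} + v_{7} = v_{0} + v_{2} ; sig = [2:1,1]
  P = {1,6}:  v_{1} + v_{6} = 2·v_{0} + 2·v_{2} ; sig = [2:2,2]
  P = {1,3,5}:  v_{1} + v_{3} + v_{5} = 0 ; sig = [3:]
  P = {0,2,4}:  v_{0} + v_{2} + v_{4} = v_{6} ; sig = [3:1]
  P = {0,2,7}:  v_{0} + v_{2} + v_{7} = v_{1} ; sig = [3:1]
  P = {3,5,6}:  v_{3} + v_{5} + v_{6} = 2·v_{4} ; sig = [3:2]
  P = {0,2,3,5}:  v_{0} + v_{2} + v_{3} + v_{5} = v_{4} ; sig = [4:1]

Hence PRS(X_Σ) =
    |P|=2: 4 collections, coeffs (), (1,1), (1,1), (2,2)
    |P|=3: 4 collections, coeffs (), (1), (1), (2)
    |P|=4: 1 collection, coeffs (1)


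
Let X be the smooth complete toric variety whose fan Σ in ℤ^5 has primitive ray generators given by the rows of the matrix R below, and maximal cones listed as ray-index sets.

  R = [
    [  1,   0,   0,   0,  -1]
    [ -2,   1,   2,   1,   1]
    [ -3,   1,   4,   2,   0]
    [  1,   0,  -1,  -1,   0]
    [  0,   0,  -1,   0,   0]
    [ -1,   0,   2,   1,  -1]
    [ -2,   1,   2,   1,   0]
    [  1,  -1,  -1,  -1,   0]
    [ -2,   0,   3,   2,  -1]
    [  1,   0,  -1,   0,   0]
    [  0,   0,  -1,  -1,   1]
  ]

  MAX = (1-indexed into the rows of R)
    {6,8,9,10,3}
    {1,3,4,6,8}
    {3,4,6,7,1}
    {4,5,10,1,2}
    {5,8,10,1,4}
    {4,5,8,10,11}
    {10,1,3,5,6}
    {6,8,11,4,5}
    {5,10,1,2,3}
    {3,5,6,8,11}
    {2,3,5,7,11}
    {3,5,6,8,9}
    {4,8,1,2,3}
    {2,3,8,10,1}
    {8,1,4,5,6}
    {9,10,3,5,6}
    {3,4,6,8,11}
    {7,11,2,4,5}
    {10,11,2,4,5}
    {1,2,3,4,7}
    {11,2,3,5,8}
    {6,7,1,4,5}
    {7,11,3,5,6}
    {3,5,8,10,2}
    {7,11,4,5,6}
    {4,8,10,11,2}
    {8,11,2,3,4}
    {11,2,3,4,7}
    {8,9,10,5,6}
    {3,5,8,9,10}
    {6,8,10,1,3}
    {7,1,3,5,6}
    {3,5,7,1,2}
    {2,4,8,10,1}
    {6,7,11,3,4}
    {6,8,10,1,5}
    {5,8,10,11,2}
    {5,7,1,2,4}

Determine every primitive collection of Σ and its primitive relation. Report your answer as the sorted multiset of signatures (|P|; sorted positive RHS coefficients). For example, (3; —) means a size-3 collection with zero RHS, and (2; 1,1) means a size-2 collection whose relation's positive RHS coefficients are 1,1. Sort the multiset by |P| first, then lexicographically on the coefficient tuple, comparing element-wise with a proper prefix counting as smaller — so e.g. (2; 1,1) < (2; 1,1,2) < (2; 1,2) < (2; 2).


18 collections generate NE(X_Σ); each relation:

  {1,11}:  v_{1} + v_{11} = v_{4}  ⟹  sig = (2; 1)
  {2,6}:  v_{2} + v_{6} = v_{3}  ⟹  sig = (2; 1)
  {4,9}:  v_{4} + v_{9} = v_{6}  ⟹  sig = (2; 1)
  {7,8}:  v_{7} + v_{8} = v_{6} + v_{11}  ⟹  sig = (2; 1,1)
  {7,9}:  v_{7} + v_{9} = v_{3} + v_{5} + v_{6}  ⟹  sig = (2; 1,1,1)
  {7,10}:  v_{7} + v_{10} = v_{1} + v_{2} + v_{5}  ⟹  sig = (2; 1,1,1)
  {9,11}:  v_{9} + v_{11} = v_{3} + v_{5} + v_{8}  ⟹  sig = (2; 1,1,1)
  {2,9}:  v_{2} + v_{9} = 2·v_{3} + v_{5} + v_{8} + v_{10}  ⟹  sig = (2; 1,1,1,2)
  {1,9}:  v_{1} + v_{9} = 2·v_{6} + v_{10}  ⟹  sig = (2; 1,2)
  {6,10,11}:  v_{6} + v_{10} + v_{11} = 0  ⟹  sig = (3; —)
  {3,4,5}:  v_{3} + v_{4} + v_{5} = v_{7}  ⟹  sig = (3; 1)
  {3,10,11}:  v_{3} + v_{10} + v_{11} = v_{2}  ⟹  sig = (3; 1)
  {4,6,10}:  v_{4} + v_{6} + v_{10} = v_{1}  ⟹  sig = (3; 1)
  {3,4,10}:  v_{3} + v_{4} + v_{10} = v_{1} + v_{2}  ⟹  sig = (3; 1,1)
  {1,2,5,8}:  v_{1} + v_{2} + v_{5} + v_{8} = 0  ⟹  sig = (4; —)
  {1,3,5,8}:  v_{1} + v_{3} + v_{5} + v_{8} = v_{6}  ⟹  sig = (4; 1)
  {2,4,5,8}:  v_{2} + v_{4} + v_{5} + v_{8} = v_{11}  ⟹  sig = (4; 1)
  {3,5,6,8,10}:  v_{3} + v_{5} + v_{6} + v_{8} + v_{10} = v_{9}  ⟹  sig = (5; 1)

Hence PRS(X_Σ) =
{ (2; 1) ×3,  (2; 1,1),  (2; 1,1,1) ×3,  (2; 1,1,1,2),  (2; 1,2),  (3; —),  (3; 1) ×3,  (3; 1,1),  (4; —),  (4; 1) ×2,  (5; 1) }


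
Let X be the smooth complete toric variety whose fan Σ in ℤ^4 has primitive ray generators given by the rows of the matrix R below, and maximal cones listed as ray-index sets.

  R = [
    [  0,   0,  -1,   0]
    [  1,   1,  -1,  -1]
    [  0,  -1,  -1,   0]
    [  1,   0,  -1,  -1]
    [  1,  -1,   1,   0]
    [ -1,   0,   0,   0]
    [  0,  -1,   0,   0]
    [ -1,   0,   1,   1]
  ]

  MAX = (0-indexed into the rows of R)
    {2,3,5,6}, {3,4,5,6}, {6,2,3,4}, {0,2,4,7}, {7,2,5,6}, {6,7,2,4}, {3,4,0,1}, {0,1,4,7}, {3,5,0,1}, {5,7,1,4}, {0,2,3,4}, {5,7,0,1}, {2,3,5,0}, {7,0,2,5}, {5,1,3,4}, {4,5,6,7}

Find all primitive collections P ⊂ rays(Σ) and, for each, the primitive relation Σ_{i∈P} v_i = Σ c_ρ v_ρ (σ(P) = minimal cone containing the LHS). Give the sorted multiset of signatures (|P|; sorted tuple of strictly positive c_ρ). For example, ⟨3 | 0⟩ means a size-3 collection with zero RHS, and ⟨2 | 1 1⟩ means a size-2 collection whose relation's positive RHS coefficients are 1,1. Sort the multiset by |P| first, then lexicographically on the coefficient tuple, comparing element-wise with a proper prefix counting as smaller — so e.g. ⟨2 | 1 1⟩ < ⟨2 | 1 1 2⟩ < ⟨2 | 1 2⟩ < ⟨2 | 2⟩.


6 minimal non-faces of Δ(Σ) (on 8 rays):

  P = {3,7}:  v_{3} + v_{7} = 0  so sig = ⟨2 | 0⟩
  P = {0,6}:  v_{0} + v_{6} = v_{2}  so sig = ⟨2 | 1⟩
  P = {1,6}:  v_{1} + v_{6} = v_{3}  so sig = ⟨2 | 1⟩
  P = {1,2}:  v_{1} + v_{2} = v_{0} + v_{3}  so sig = ⟨2 | 1 1⟩
  P = {0,4,5}:  v_{0} + v_{4} + v_{5} = v_{6}  so sig = ⟨3 | 1⟩
  P = {2,4,5}:  v_{2} + v_{4} + v_{5} = 2·v_{6}  so sig = ⟨3 | 2⟩

Signatures (|P|; sorted positive RHS coefficients), sorted:
    ⟨2 | 0⟩
    ⟨2 | 1⟩
    ⟨2 | 1⟩
    ⟨2 | 1 1⟩
    ⟨3 | 1⟩
    ⟨3 | 2⟩


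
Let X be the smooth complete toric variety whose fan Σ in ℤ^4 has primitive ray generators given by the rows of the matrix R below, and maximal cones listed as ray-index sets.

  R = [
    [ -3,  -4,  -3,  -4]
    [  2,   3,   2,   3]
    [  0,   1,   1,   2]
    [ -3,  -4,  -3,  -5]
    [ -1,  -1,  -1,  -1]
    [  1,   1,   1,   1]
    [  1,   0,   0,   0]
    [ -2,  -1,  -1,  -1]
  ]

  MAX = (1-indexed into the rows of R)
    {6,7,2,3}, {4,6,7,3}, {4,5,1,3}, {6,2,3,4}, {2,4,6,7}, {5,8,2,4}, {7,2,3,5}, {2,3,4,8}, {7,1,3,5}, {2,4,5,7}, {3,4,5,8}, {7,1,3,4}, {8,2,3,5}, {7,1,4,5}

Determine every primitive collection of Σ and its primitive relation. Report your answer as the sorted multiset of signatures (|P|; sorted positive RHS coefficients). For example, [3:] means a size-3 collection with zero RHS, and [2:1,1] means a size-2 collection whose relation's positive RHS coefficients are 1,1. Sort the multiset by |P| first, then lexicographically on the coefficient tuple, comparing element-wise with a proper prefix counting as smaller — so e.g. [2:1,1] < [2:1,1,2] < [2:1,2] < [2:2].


Primitive collections (9):

  {5,6}:  v_{5} + v_{6} = 0  so sig = [2:]
  {1,2}:  v_{1} + v_{2} = v_{5}  so sig = [2:1]
  {7,8}:  v_{7} + v_{8} = v_{5}  so sig = [2:1]
  {1,6}:  v_{1} + v_{6} = v_{3} + v_{4} + v_{7}  so sig = [2:1,1,1]
  {6,8}:  v_{6} + v_{8} = v_{2} + v_{3} + v_{4}  so sig = [2:1,1,1]
  {1,8}:  v_{1} + v_{8} = v_{3} + v_{4} + 2·v_{5}  so sig = [2:1,1,2]
  {2,3,4,7}:  v_{2} + v_{3} + v_{4} + v_{7} = 0  so sig = [4:]
  {2,3,4,5}:  v_{2} + v_{3} + v_{4} + v_{5} = v_{8}  so sig = [4:1]
  {3,4,5,7}:  v_{3} + v_{4} + v_{5} + v_{7} = v_{1}  so sig = [4:1]

so the primitive-relation signature multiset is
{ [2:],  [2:1] ×2,  [2:1,1,1] ×2,  [2:1,1,2],  [4:],  [4:1] ×2 }


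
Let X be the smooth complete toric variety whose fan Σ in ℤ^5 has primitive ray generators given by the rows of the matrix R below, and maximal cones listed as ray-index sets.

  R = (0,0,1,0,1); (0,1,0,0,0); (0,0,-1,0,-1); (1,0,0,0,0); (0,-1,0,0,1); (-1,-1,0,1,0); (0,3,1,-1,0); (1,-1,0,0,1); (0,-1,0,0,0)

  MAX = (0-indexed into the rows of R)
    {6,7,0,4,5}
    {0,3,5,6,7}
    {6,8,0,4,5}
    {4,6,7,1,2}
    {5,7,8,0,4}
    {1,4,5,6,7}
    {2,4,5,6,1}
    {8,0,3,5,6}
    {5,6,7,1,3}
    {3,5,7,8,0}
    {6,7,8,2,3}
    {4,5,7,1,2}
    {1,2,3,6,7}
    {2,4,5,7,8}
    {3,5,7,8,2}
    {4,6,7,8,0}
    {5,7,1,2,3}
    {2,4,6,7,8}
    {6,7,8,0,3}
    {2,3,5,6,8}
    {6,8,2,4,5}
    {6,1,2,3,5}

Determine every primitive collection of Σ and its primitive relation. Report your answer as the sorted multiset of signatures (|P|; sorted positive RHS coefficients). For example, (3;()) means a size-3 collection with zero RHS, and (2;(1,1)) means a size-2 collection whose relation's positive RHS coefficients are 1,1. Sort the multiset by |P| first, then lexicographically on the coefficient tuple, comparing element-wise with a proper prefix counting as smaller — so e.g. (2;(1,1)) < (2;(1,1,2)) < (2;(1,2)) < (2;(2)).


6 collections generate NE(X_Σ); each relation:

  {0,2}:  v_{0} + v_{2} = 0  ⟹  sig = (2;())
  {1,8}:  v_{1} + v_{8} = 0  ⟹  sig = (2;())
  {3,4}:  v_{3} + v_{4} = v_{7}  ⟹  sig = (2;(1))
  {0,1}:  v_{0} + v_{1} = v_{5} + v_{6} + v_{7}  ⟹  sig = (2;(1,1,1))
  {2,5,6,7}:  v_{2} + v_{5} + v_{6} + v_{7} = v_{1}  ⟹  sig = (4;(1))
  {5,6,7,8}:  v_{5} + v_{6} + v_{7} + v_{8} = v_{0}  ⟹  sig = (4;(1))

Hence PRS(X_Σ) =
{ (2;()) ×2,  (2;(1)),  (2;(1,1,1)),  (4;(1)) ×2 }


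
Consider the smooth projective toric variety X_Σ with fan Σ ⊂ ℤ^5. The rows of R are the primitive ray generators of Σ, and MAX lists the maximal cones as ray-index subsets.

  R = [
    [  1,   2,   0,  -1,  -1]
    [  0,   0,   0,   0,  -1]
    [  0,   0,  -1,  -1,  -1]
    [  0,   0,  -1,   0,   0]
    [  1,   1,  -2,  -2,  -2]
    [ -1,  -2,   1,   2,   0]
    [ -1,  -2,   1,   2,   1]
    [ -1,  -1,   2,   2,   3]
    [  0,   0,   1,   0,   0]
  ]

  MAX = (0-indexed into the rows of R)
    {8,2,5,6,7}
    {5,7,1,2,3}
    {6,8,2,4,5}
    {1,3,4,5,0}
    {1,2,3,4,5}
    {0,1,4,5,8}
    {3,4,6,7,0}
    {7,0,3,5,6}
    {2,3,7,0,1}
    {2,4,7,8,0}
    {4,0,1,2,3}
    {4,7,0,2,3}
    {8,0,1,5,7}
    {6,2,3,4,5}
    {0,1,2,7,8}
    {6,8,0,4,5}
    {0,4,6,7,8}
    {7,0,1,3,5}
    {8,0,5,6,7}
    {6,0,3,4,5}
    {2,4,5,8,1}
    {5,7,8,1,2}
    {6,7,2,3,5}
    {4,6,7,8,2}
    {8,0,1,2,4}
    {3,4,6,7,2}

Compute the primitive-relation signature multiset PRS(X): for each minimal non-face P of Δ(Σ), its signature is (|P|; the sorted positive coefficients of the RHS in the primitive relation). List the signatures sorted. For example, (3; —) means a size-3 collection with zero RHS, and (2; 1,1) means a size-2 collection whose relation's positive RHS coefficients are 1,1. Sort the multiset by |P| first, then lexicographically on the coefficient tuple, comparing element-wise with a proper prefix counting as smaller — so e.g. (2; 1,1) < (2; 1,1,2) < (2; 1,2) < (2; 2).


Minimal non-faces — 6 found among 9 rays, 26 max cones:

  • {3,8}:  v_{3} + v_{8} = 0  so sig = (2; —)
  • {1,6}:  v_{1} + v_{6} = v_{5}  so sig = (2; 1)
  • {1,4,7}:  v_{1} + v_{4} + v_{7} = 0  so sig = (3; —)
  • {0,2,6}:  v_{0} + v_{2} + v_{6} = v_{1}  so sig = (3; 1)
  • {4,5,7}:  v_{4} + v_{5} + v_{7} = v_{6}  so sig = (3; 1)
  • {0,2,5}:  v_{0} + v_{2} + v_{5} = 2·v_{1}  so sig = (3; 2)

Signatures (|P|; sorted positive RHS coefficients), sorted:
    (2; —)
    (2; 1)
    (3; —)
    (3; 1)
    (3; 1)
    (3; 2)


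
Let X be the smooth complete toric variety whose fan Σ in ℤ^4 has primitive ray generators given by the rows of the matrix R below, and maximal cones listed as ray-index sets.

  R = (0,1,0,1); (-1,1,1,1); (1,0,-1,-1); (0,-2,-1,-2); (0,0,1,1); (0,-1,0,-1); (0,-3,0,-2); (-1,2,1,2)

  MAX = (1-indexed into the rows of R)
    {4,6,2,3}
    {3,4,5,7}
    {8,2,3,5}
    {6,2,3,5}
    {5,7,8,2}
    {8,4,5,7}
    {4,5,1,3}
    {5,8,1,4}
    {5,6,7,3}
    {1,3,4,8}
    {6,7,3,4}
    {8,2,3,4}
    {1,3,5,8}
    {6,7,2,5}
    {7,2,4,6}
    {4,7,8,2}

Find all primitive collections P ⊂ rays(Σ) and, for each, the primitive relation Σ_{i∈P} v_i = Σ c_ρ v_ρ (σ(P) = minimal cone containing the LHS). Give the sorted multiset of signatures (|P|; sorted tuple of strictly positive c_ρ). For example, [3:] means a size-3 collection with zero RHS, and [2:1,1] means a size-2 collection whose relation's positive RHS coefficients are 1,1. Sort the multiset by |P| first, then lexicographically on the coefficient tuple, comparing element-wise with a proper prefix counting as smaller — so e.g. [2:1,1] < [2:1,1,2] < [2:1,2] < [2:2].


Minimal non-faces — 9 found among 8 rays, 16 max cones:

  P={1,6}:  v_{1} + v_{6} = 0  ⇒ sig = [2:]
  P={1,2}:  v_{1} + v_{2} = v_{8}  ⇒ sig = [2:1]
  P={6,8}:  v_{6} + v_{8} = v_{2}  ⇒ sig = [2:1]
  P={1,7}:  v_{1} + v_{7} = v_{4} + v_{5}  ⇒ sig = [2:1,1]
  P={3,7,8}:  v_{3} + v_{7} + v_{8} = v_{6}  ⇒ sig = [3:1]
  P={4,5,6}:  v_{4} + v_{5} + v_{6} = v_{7}  ⇒ sig = [3:1]
  P={2,4,5}:  v_{2} + v_{4} + v_{5} = v_{7} + v_{8}  ⇒ sig = [3:1,1]
  P={2,3,7}:  v_{2} + v_{3} + v_{7} = 2·v_{6}  ⇒ sig = [3:2]
  P={3,4,5,8}:  v_{3} + v_{4} + v_{5} + v_{8} = 0  ⇒ sig = [4:]

Signatures (|P|; sorted positive RHS coefficients), sorted:
    |P|=2: 4 collections, coeffs (), (1), (1), (1,1)
    |P|=3: 4 collections, coeffs (1), (1), (1,1), (2)
    |P|=4: 1 collection, coeffs ()


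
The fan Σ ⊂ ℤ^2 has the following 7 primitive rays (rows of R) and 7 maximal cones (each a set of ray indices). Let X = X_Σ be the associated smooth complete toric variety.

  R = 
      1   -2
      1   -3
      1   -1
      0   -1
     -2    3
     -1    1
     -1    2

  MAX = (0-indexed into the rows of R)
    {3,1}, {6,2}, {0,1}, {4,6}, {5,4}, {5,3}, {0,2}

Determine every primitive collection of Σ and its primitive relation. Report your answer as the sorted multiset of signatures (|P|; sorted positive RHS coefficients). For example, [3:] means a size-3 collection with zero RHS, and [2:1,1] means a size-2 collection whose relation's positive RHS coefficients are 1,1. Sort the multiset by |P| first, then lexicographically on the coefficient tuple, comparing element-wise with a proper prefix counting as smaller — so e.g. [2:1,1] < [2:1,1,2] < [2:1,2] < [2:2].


The 14 primitive collections of Σ (r=7, n=2):

  P = {0,6}:  v_{0} + v_{6} = 0  ⟹  sig = [2:]
  P = {2,5}:  v_{2} + v_{5} = 0  ⟹  sig = [2:]
  P = {0,3}:  v_{0} + v_{3} = v_{1}  ⟹  sig = [2:1]
  P = {0,4}:  v_{0} + v_{4} = v_{5}  ⟹  sig = [2:1]
  P = {0,5}:  v_{0} + v_{5} = v_{3}  ⟹  sig = [2:1]
  P = {1,6}:  v_{1} + v_{6} = v_{3}  ⟹  sig = [2:1]
  P = {2,3}:  v_{2} + v_{3} = v_{0}  ⟹  sig = [2:1]
  P = {2,4}:  v_{2} + v_{4} = v_{6}  ⟹  sig = [2:1]
  P = {3,6}:  v_{3} + v_{6} = v_{5}  ⟹  sig = [2:1]
  P = {5,6}:  v_{5} + v_{6} = v_{4}  ⟹  sig = [2:1]
  P = {1,4}:  v_{1} + v_{4} = v_{3} + v_{5}  ⟹  sig = [2:1,1]
  P = {1,2}:  v_{1} + v_{2} = 2·v_{0}  ⟹  sig = [2:2]
  P = {1,5}:  v_{1} + v_{5} = 2·v_{3}  ⟹  sig = [2:2]
  P = {3,4}:  v_{3} + v_{4} = 2·v_{5}  ⟹  sig = [2:2]

Sorted signature multiset PRS(X):
    |P|=2: 14 collections, coeffs (), (), (1), (1), (1), (1), (1), (1), (1), (1), (1,1), (2), (2), (2)


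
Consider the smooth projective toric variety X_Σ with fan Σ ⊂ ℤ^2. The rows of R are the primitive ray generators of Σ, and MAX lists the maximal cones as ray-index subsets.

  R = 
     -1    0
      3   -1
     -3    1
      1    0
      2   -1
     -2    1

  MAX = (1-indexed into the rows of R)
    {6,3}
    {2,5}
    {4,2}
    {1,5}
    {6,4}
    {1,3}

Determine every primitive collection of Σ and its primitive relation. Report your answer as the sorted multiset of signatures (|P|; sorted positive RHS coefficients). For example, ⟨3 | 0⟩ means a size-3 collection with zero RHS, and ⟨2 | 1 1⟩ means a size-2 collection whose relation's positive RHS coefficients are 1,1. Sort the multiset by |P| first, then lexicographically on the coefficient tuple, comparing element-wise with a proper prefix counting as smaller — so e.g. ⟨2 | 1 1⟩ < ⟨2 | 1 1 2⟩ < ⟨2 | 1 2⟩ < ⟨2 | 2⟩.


9 collections generate NE(X_Σ); each relation:

  P = {1,4}:  v_{1} + v_{4} = 0 ; sig = ⟨2 | 0⟩
  P = {2,3}:  v_{2} + v_{3} = 0 ; sig = ⟨2 | 0⟩
  P = {5,6}:  v_{5} + v_{6} = 0 ; sig = ⟨2 | 0⟩
  P = {1,2}:  v_{1} + v_{2} = v_{5} ; sig = ⟨2 | 1⟩
  P = {1,6}:  v_{1} + v_{6} = v_{3} ; sig = ⟨2 | 1⟩
  P = {2,6}:  v_{2} + v_{6} = v_{4} ; sig = ⟨2 | 1⟩
  P = {3,4}:  v_{3} + v_{4} = v_{6} ; sig = ⟨2 | 1⟩
  P = {3,5}:  v_{3} + v_{5} = v_{1} ; sig = ⟨2 | 1⟩
  P = {4,5}:  v_{4} + v_{5} = v_{2} ; sig = ⟨2 | 1⟩

Sorted signature multiset PRS(X):
{ ⟨2 | 0⟩ ×3,  ⟨2 | 1⟩ ×6 }


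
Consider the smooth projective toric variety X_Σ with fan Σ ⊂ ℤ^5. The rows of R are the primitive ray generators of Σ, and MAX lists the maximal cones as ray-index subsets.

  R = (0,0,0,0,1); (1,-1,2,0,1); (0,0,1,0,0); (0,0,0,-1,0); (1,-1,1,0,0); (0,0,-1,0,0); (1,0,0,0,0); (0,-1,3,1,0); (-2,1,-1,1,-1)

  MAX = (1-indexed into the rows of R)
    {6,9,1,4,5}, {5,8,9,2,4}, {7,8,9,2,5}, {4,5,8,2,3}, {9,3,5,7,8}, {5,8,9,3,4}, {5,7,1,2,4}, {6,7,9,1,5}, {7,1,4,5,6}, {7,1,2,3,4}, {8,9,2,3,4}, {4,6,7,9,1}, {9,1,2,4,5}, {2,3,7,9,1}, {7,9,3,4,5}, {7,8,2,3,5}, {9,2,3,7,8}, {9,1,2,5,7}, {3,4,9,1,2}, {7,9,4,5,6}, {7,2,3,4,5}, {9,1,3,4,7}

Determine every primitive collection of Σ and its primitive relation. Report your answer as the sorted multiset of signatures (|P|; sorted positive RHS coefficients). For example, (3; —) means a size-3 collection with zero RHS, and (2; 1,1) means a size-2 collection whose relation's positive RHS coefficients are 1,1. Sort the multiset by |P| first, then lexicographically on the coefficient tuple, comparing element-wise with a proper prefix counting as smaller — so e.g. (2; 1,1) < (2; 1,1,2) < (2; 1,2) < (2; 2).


Minimal non-faces — 9 found among 9 rays, 22 max cones:

  • {3,6}:  v_{3} + v_{6} = 0 ; sig = (2; —)
  • {2,6}:  v_{2} + v_{6} = v_{1} + v_{5} ; sig = (2; 1,1)
  • {6,8}:  v_{6} + v_{8} = v_{2} + v_{5} + v_{9} ; sig = (2; 1,1,1)
  • {1,8}:  v_{1} + v_{8} = 2·v_{2} + v_{9} ; sig = (2; 1,2)
  • {1,3,5}:  v_{1} + v_{3} + v_{5} = v_{2} ; sig = (3; 1)
  • {4,7,8}:  v_{4} + v_{7} + v_{8} = 2·v_{3} + v_{5} ; sig = (3; 1,2)
  • {2,3,5,9}:  v_{2} + v_{3} + v_{5} + v_{9} = v_{8} ; sig = (4; 1)
  • {2,4,7,9}:  v_{2} + v_{4} + v_{7} + v_{9} = v_{3} ; sig = (4; 1)
  • {1,4,5,7,9}:  v_{1} + v_{4} + v_{5} + v_{7} + v_{9} = 0 ; sig = (5; —)

Hence PRS(X_Σ) =
    (2; —)
    (2; 1,1)
    (2; 1,1,1)
    (2; 1,2)
    (3; 1)
    (3; 1,2)
    (4; 1)
    (4; 1)
    (5; —)


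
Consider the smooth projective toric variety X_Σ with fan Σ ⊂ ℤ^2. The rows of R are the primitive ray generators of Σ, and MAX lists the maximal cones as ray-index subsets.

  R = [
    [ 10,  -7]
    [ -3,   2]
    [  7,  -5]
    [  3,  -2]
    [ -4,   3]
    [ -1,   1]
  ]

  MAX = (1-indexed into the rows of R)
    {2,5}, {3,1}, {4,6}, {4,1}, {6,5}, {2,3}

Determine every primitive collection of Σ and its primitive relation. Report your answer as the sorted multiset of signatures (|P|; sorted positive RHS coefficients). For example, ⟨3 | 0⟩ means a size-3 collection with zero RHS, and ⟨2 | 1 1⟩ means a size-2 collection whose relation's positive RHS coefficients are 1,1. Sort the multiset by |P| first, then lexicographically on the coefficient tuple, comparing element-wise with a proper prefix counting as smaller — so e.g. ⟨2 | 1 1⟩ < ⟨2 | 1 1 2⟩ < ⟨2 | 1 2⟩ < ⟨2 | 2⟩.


Primitive collections (9):

  {2,4}:  v_{2} + v_{4} = 0 — sig = ⟨2 | 0⟩
  {1,2}:  v_{1} + v_{2} = v_{3} — sig = ⟨2 | 1⟩
  {2,6}:  v_{2} + v_{6} = v_{5} — sig = ⟨2 | 1⟩
  {3,4}:  v_{3} + v_{4} = v_{1} — sig = ⟨2 | 1⟩
  {3,5}:  v_{3} + v_{5} = v_{4} — sig = ⟨2 | 1⟩
  {4,5}:  v_{4} + v_{5} = v_{6} — sig = ⟨2 | 1⟩
  {1,5}:  v_{1} + v_{5} = 2·v_{4} — sig = ⟨2 | 2⟩
  {3,6}:  v_{3} + v_{6} = 2·v_{4} — sig = ⟨2 | 2⟩
  {1,6}:  v_{1} + v_{6} = 3·v_{4} — sig = ⟨2 | 3⟩

Hence PRS(X_Σ) =
[⟨2 | 0⟩, ⟨2 | 1⟩, ⟨2 | 1⟩, ⟨2 | 1⟩, ⟨2 | 1⟩, ⟨2 | 1⟩, ⟨2 | 2⟩, ⟨2 | 2⟩, ⟨2 | 3⟩]


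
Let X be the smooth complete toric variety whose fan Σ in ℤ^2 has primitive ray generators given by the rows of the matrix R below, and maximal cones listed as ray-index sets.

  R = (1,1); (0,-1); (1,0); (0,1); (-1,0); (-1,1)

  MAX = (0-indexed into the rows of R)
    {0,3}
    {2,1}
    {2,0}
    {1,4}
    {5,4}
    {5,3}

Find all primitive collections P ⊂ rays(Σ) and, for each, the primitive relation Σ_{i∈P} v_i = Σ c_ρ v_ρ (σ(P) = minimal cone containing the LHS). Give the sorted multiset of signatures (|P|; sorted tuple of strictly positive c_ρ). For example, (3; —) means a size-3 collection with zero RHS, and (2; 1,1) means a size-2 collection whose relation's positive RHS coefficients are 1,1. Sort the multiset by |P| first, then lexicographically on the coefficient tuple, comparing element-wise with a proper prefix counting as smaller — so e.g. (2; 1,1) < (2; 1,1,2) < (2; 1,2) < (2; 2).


The 9 primitive collections of Σ (r=6, n=2):

  P = {1,3}:  v_{1} + v_{3} = 0  so sig = (2; —)
  P = {2,4}:  v_{2} + v_{4} = 0  so sig = (2; —)
  P = {0,1}:  v_{0} + v_{1} = v_{2}  so sig = (2; 1)
  P = {0,4}:  v_{0} + v_{4} = v_{3}  so sig = (2; 1)
  P = {1,5}:  v_{1} + v_{5} = v_{4}  so sig = (2; 1)
  P = {2,3}:  v_{2} + v_{3} = v_{0}  so sig = (2; 1)
  P = {2,5}:  v_{2} + v_{5} = v_{3}  so sig = (2; 1)
  P = {3,4}:  v_{3} + v_{4} = v_{5}  so sig = (2; 1)
  P = {0,5}:  v_{0} + v_{5} = 2·v_{3}  so sig = (2; 2)

Sorted signature multiset PRS(X):
{ (2; —) ×2,  (2; 1) ×6,  (2; 2) }


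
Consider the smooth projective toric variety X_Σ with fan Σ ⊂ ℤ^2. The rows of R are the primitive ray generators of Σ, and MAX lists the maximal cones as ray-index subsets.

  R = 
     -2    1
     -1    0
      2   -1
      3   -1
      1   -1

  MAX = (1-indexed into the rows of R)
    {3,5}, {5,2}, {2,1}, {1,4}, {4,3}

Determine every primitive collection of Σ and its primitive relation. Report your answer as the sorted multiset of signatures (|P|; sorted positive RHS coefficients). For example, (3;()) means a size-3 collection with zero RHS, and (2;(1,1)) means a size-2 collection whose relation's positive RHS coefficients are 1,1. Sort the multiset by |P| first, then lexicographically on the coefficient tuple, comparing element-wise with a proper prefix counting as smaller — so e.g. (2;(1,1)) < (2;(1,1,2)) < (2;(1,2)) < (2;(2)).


5 minimal non-faces of Δ(Σ) (on 5 rays):

  P = {1,3}:  v_{1} + v_{3} = 0 — sig = (2;())
  P = {1,5}:  v_{1} + v_{5} = v_{2} — sig = (2;(1))
  P = {2,3}:  v_{2} + v_{3} = v_{5} — sig = (2;(1))
  P = {2,4}:  v_{2} + v_{4} = v_{3} — sig = (2;(1))
  P = {4,5}:  v_{4} + v_{5} = 2·v_{3} — sig = (2;(2))

so the primitive-relation signature multiset is
{ (2;()),  (2;(1)) ×3,  (2;(2)) }


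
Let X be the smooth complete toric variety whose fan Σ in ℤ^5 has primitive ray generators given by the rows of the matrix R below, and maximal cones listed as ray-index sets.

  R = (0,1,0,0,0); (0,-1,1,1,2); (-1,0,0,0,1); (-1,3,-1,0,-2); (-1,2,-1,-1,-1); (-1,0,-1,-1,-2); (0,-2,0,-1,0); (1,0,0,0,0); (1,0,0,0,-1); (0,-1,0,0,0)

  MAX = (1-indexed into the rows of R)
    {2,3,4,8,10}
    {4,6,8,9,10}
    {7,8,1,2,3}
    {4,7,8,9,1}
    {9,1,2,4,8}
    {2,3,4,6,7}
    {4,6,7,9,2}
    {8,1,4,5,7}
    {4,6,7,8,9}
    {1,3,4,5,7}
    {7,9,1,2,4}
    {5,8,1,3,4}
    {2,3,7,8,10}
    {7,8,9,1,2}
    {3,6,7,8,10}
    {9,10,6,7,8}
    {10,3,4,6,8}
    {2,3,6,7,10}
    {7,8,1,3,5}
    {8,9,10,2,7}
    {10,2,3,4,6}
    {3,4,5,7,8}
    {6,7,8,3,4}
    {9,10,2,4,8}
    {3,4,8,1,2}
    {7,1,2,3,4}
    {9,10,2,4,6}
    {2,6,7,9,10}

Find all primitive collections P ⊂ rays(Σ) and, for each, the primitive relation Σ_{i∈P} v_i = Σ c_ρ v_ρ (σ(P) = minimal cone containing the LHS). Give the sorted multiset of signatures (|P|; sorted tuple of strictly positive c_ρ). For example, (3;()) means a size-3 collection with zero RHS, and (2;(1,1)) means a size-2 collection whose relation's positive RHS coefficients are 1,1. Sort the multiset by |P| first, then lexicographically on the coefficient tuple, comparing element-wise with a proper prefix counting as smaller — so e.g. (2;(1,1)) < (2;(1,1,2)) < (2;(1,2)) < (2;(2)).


Minimal non-faces — 11 found among 10 rays, 28 max cones:

  P = {1,10}:  v_{1} + v_{10} = 0 — sig = (2;())
  P = {3,9}:  v_{3} + v_{9} = 0 — sig = (2;())
  P = {1,6}:  v_{1} + v_{6} = v_{4} + v_{7} — sig = (2;(1,1))
  P = {2,5}:  v_{2} + v_{5} = v_{1} + v_{3} — sig = (2;(1,1))
  P = {5,9}:  v_{5} + v_{9} = v_{1} + v_{4} + v_{7} + v_{8} — sig = (2;(1,1,1,1))
  P = {5,10}:  v_{5} + v_{10} = v_{3} + v_{4} + v_{7} + v_{8} — sig = (2;(1,1,1,1))
  P = {5,6}:  v_{5} + v_{6} = v_{3} + 2·v_{4} + 2·v_{7} + v_{8} — sig = (2;(1,1,2,2))
  P = {2,6,8}:  v_{2} + v_{6} + v_{8} = v_{10} — sig = (3;(1))
  P = {4,7,10}:  v_{4} + v_{7} + v_{10} = v_{6} — sig = (3;(1))
  P = {2,4,7,8}:  v_{2} + v_{4} + v_{7} + v_{8} = 0 — sig = (4;())
  P = {1,3,4,7,8}:  v_{1} + v_{3} + v_{4} + v_{7} + v_{8} = v_{5} — sig = (5;(1))

Signatures (|P|; sorted positive RHS coefficients), sorted:
[(2;()), (2;()), (2;(1,1)), (2;(1,1)), (2;(1,1,1,1)), (2;(1,1,1,1)), (2;(1,1,2,2)), (3;(1)), (3;(1)), (4;()), (5;(1))]


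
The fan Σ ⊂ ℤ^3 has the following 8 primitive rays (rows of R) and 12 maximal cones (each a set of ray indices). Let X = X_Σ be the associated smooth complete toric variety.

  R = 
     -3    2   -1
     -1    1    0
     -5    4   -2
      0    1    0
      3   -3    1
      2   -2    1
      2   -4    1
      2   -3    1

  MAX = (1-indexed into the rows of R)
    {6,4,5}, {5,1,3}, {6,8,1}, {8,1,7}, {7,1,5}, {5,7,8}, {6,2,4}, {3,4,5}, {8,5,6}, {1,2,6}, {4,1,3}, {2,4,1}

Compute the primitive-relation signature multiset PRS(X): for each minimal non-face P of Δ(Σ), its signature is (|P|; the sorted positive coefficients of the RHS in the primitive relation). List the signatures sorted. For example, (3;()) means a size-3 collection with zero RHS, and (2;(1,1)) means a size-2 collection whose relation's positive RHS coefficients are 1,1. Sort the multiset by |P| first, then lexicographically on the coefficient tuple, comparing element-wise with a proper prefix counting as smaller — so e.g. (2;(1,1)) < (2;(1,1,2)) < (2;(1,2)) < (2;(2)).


|primitive collections| = 14. Relations:

  P = {2,5}:  v_{2} + v_{5} = v_{6}  ⟹  sig = (2;(1))
  P = {3,6}:  v_{3} + v_{6} = v_{1}  ⟹  sig = (2;(1))
  P = {4,7}:  v_{4} + v_{7} = v_{8}  ⟹  sig = (2;(1))
  P = {4,8}:  v_{4} + v_{8} = v_{6}  ⟹  sig = (2;(1))
  P = {2,7}:  v_{2} + v_{7} = v_{1} + v_{6} + v_{8}  ⟹  sig = (2;(1,1,1))
  P = {2,3}:  v_{2} + v_{3} = 2·v_{1} + v_{4}  ⟹  sig = (2;(1,2))
  P = {2,8}:  v_{2} + v_{8} = v_{1} + 2·v_{6}  ⟹  sig = (2;(1,2))
  P = {3,8}:  v_{3} + v_{8} = 2·v_{1} + v_{5}  ⟹  sig = (2;(1,2))
  P = {6,7}:  v_{6} + v_{7} = 2·v_{8}  ⟹  sig = (2;(2))
  P = {3,7}:  v_{3} + v_{7} = 3·v_{1} + 2·v_{5}  ⟹  sig = (2;(2,3))
  P = {1,4,5}:  v_{1} + v_{4} + v_{5} = 0  ⟹  sig = (3;())
  P = {1,4,6}:  v_{1} + v_{4} + v_{6} = v_{2}  ⟹  sig = (3;(1))
  P = {1,5,6}:  v_{1} + v_{5} + v_{6} = v_{8}  ⟹  sig = (3;(1))
  P = {1,5,8}:  v_{1} + v_{5} + v_{8} = v_{7}  ⟹  sig = (3;(1))

Sorted signature multiset PRS(X):
[(2;(1)), (2;(1)), (2;(1)), (2;(1)), (2;(1,1,1)), (2;(1,2)), (2;(1,2)), (2;(1,2)), (2;(2)), (2;(2,3)), (3;()), (3;(1)), (3;(1)), (3;(1))]


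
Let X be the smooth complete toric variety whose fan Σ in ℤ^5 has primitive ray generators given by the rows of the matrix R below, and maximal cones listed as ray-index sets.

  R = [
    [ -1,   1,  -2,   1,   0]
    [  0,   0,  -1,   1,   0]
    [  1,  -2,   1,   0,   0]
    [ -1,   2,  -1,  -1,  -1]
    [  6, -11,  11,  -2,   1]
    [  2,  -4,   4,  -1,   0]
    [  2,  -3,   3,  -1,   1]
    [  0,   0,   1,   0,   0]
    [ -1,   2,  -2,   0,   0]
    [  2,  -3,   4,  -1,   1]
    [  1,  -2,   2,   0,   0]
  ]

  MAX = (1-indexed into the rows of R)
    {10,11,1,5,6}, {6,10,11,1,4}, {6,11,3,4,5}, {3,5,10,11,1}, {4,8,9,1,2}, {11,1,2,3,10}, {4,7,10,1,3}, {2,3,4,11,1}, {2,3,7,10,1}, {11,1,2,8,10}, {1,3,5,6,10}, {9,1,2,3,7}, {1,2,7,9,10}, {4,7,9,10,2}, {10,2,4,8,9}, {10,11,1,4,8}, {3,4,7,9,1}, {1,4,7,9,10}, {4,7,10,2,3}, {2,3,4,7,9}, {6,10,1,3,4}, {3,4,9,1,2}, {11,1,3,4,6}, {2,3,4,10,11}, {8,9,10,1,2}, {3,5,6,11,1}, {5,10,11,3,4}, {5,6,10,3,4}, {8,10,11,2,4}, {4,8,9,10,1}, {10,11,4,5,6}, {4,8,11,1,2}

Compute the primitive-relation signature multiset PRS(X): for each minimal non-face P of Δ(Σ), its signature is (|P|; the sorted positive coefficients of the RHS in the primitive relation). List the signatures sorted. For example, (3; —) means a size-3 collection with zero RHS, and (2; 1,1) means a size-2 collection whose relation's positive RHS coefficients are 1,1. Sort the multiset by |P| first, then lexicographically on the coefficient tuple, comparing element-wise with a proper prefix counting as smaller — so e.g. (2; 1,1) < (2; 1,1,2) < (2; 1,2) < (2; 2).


|primitive collections| = 18. Relations:

  P={9,11}:  v_{9} + v_{11} = 0  →  sig = (2; —)
  P={3,8}:  v_{3} + v_{8} = v_{11}  →  sig = (2; 1)
  P={7,8}:  v_{7} + v_{8} = v_{10}  →  sig = (2; 1)
  P={2,6}:  v_{2} + v_{6} = v_{3} + v_{11}  →  sig = (2; 1,1)
  P={7,11}:  v_{7} + v_{11} = v_{3} + v_{10}  →  sig = (2; 1,1)
  P={5,9}:  v_{5} + v_{9} = v_{3} + v_{6} + v_{10}  →  sig = (2; 1,1,1)
  P={6,9}:  v_{6} + v_{9} = v_{1} + v_{3} + v_{4} + v_{10}  →  sig = (2; 1,1,1,1)
  P={6,8}:  v_{6} + v_{8} = v_{1} + v_{4} + v_{10} + 2·v_{11}  →  sig = (2; 1,1,1,2)
  P={5,8}:  v_{5} + v_{8} = v_{6} + v_{10} + 2·v_{11}  →  sig = (2; 1,1,2)
  P={6,7}:  v_{6} + v_{7} = v_{1} + 2·v_{3} + v_{4} + 2·v_{10}  →  sig = (2; 1,1,2,2)
  P={2,5}:  v_{2} + v_{5} = 2·v_{3} + v_{10} + 2·v_{11}  →  sig = (2; 1,2,2)
  P={5,7}:  v_{5} + v_{7} = 2·v_{3} + v_{6} + 2·v_{10}  →  sig = (2; 1,2,2)
  P={3,9,10}:  v_{3} + v_{9} + v_{10} = v_{7}  →  sig = (3; 1)
  P={1,4,5}:  v_{1} + v_{4} + v_{5} = 2·v_{6}  →  sig = (3; 2)
  P={1,2,4,10}:  v_{1} + v_{2} + v_{4} + v_{10} = 0  →  sig = (4; —)
  P={3,6,10,11}:  v_{3} + v_{6} + v_{10} + v_{11} = v_{5}  →  sig = (4; 1)
  P={1,2,4,7}:  v_{1} + v_{2} + v_{4} + v_{7} = v_{3} + v_{9}  →  sig = (4; 1,1)
  P={1,3,4,10,11}:  v_{1} + v_{3} + v_{4} + v_{10} + v_{11} = v_{6}  →  sig = (5; 1)

Sorted signature multiset PRS(X):
{ (2; —),  (2; 1) ×2,  (2; 1,1) ×2,  (2; 1,1,1),  (2; 1,1,1,1),  (2; 1,1,1,2),  (2; 1,1,2),  (2; 1,1,2,2),  (2; 1,2,2) ×2,  (3; 1),  (3; 2),  (4; —),  (4; 1),  (4; 1,1),  (5; 1) }


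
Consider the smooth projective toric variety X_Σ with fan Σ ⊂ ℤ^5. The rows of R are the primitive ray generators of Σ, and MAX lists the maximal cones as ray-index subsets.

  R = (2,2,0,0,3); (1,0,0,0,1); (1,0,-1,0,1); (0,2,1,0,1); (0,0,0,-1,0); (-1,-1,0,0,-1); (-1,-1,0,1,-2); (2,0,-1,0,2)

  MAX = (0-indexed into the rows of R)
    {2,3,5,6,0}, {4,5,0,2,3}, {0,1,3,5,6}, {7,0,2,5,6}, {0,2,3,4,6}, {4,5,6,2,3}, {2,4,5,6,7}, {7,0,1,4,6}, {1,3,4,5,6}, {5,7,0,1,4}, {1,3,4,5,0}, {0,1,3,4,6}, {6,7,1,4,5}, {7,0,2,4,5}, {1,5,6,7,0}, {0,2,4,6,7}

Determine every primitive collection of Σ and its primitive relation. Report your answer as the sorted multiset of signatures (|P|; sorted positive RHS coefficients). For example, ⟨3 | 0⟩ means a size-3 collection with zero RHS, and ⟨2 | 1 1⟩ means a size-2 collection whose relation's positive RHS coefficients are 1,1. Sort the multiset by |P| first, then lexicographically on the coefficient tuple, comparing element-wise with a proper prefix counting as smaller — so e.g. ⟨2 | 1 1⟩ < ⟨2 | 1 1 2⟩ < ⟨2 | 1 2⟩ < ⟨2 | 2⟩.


3 minimal non-faces of Δ(Σ) (on 8 rays):

  P = {1,2}:  v_{1} + v_{2} = v_{7}  ⟹  sig = ⟨2 | 1⟩
  P = {3,7}:  v_{3} + v_{7} = v_{0}  ⟹  sig = ⟨2 | 1⟩
  P = {0,4,5,6}:  v_{0} + v_{4} + v_{5} + v_{6} = 0  ⟹  sig = ⟨4 | 0⟩

so the primitive-relation signature multiset is
{ ⟨2 | 1⟩ ×2,  ⟨4 | 0⟩ }


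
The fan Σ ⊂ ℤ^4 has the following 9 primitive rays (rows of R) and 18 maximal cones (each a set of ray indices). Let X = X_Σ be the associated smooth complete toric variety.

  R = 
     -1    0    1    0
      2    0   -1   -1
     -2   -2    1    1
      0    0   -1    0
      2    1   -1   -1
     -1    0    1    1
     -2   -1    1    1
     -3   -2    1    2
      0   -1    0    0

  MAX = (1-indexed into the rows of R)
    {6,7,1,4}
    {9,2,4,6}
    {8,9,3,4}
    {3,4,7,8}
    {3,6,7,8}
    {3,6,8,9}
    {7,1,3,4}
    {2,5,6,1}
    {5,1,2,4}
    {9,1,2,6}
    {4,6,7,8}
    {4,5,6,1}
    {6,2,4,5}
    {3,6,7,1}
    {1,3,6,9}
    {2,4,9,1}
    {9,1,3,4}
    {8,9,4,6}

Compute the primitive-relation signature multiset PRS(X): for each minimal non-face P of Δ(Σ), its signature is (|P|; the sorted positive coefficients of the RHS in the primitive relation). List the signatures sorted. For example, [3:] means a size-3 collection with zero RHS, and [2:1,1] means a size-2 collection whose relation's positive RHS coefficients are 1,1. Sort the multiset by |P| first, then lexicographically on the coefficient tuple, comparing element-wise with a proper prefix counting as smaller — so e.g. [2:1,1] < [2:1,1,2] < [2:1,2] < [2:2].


Minimal non-faces — 12 found among 9 rays, 18 max cones:

  • {5,7}:  v_{5} + v_{7} = 0  →  sig = [2:]
  • {2,7}:  v_{2} + v_{7} = v_{9}  →  sig = [2:1]
  • {3,5}:  v_{3} + v_{5} = v_{9}  →  sig = [2:1]
  • {5,9}:  v_{5} + v_{9} = v_{2}  →  sig = [2:1]
  • {7,9}:  v_{7} + v_{9} = v_{3}  →  sig = [2:1]
  • {5,8}:  v_{5} + v_{8} = v_{4} + v_{6} + v_{9}  →  sig = [2:1,1,1]
  • {2,8}:  v_{2} + v_{8} = v_{4} + v_{6} + 2·v_{9}  →  sig = [2:1,1,2]
  • {1,8}:  v_{1} + v_{8} = 2·v_{7}  →  sig = [2:2]
  • {2,3}:  v_{2} + v_{3} = 2·v_{9}  →  sig = [2:2]
  • {3,4,6}:  v_{3} + v_{4} + v_{6} = v_{8}  →  sig = [3:1]
  • {1,2,4,6}:  v_{1} + v_{2} + v_{4} + v_{6} = 0  →  sig = [4:]
  • {1,4,6,9}:  v_{1} + v_{4} + v_{6} + v_{9} = v_{7}  →  sig = [4:1]

so the primitive-relation signature multiset is
    [2:]
    [2:1]
    [2:1]
    [2:1]
    [2:1]
    [2:1,1,1]
    [2:1,1,2]
    [2:2]
    [2:2]
    [3:1]
    [4:]
    [4:1]


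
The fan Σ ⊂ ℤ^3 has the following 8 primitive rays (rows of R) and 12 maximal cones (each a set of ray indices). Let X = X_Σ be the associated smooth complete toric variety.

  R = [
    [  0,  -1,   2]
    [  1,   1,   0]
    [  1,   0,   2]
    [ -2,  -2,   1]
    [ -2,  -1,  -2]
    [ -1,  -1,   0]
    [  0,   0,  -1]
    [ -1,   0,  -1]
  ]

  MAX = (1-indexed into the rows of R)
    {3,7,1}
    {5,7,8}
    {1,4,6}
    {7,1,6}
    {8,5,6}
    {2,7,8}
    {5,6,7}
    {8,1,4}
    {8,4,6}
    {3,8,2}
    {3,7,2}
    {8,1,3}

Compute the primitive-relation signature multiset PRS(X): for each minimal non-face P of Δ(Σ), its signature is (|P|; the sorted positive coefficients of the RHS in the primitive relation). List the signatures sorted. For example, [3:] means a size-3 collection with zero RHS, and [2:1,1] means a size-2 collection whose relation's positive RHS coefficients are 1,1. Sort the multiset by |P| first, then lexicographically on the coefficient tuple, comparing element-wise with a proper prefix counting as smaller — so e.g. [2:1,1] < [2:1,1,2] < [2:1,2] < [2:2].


Primitive collections (14):

  P={2,6}:  v_{2} + v_{6} = 0 — sig = [2:]
  P={1,2}:  v_{1} + v_{2} = v_{3} — sig = [2:1]
  P={3,5}:  v_{3} + v_{5} = v_{6} — sig = [2:1]
  P={3,6}:  v_{3} + v_{6} = v_{1} — sig = [2:1]
  P={2,4}:  v_{2} + v_{4} = v_{1} + v_{8} — sig = [2:1,1]
  P={2,5}:  v_{2} + v_{5} = v_{7} + v_{8} — sig = [2:1,1]
  P={3,4}:  v_{3} + v_{4} = 2·v_{1} + v_{8} — sig = [2:1,2]
  P={4,5}:  v_{4} + v_{5} = 3·v_{6} + v_{8} — sig = [2:1,3]
  P={1,5}:  v_{1} + v_{5} = 2·v_{6} — sig = [2:2]
  P={4,7}:  v_{4} + v_{7} = 2·v_{6} — sig = [2:2]
  P={3,7,8}:  v_{3} + v_{7} + v_{8} = 0 — sig = [3:]
  P={1,6,8}:  v_{1} + v_{6} + v_{8} = v_{4} — sig = [3:1]
  P={1,7,8}:  v_{1} + v_{7} + v_{8} = v_{6} — sig = [3:1]
  P={6,7,8}:  v_{6} + v_{7} + v_{8} = v_{5} — sig = [3:1]

Hence PRS(X_Σ) =
[[2:], [2:1], [2:1], [2:1], [2:1,1], [2:1,1], [2:1,2], [2:1,3], [2:2], [2:2], [3:], [3:1], [3:1], [3:1]]


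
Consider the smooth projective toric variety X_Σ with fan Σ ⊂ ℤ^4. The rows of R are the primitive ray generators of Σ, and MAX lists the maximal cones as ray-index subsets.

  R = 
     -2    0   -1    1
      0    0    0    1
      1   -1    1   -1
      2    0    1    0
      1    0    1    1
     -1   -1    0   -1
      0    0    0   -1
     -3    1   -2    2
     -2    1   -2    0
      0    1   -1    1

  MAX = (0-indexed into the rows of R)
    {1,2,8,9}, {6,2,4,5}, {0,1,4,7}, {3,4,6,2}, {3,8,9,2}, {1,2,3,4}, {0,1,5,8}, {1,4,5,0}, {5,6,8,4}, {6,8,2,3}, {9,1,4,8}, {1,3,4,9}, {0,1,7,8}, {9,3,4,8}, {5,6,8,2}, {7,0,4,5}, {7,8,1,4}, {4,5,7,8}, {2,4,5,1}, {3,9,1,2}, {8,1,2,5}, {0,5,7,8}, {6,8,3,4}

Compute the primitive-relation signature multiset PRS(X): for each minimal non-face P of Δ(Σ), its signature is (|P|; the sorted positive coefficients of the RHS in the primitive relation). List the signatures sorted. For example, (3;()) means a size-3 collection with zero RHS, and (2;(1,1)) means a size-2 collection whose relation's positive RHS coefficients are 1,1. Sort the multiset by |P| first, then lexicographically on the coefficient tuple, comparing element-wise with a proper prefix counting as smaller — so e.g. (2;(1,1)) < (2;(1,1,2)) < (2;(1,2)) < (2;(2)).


Minimal non-faces — 18 found among 10 rays, 23 max cones:

  P = {1,6}:  v_{1} + v_{6} = 0  ⟹  sig = (2;())
  P = {0,3}:  v_{0} + v_{3} = v_{1}  ⟹  sig = (2;(1))
  P = {2,7}:  v_{2} + v_{7} = v_{0}  ⟹  sig = (2;(1))
  P = {3,5}:  v_{3} + v_{5} = v_{2}  ⟹  sig = (2;(1))
  P = {0,2}:  v_{0} + v_{2} = v_{1} + v_{5}  ⟹  sig = (2;(1,1))
  P = {6,9}:  v_{6} + v_{9} = v_{3} + v_{8}  ⟹  sig = (2;(1,1))
  P = {0,6}:  v_{0} + v_{6} = v_{4} + v_{5} + v_{8}  ⟹  sig = (2;(1,1,1))
  P = {3,7}:  v_{3} + v_{7} = v_{1} + v_{4} + v_{8}  ⟹  sig = (2;(1,1,1))
  P = {5,9}:  v_{5} + v_{9} = v_{1} + v_{2} + v_{8}  ⟹  sig = (2;(1,1,1))
  P = {0,9}:  v_{0} + v_{9} = 2·v_{1} + v_{8}  ⟹  sig = (2;(1,2))
  P = {6,7}:  v_{6} + v_{7} = 2·v_{4} + v_{5} + 2·v_{8}  ⟹  sig = (2;(1,2,2))
  P = {7,9}:  v_{7} + v_{9} = 2·v_{1} + v_{4} + 2·v_{8}  ⟹  sig = (2;(1,2,2))
  P = {2,4,8}:  v_{2} + v_{4} + v_{8} = 0  ⟹  sig = (3;())
  P = {0,4,8}:  v_{0} + v_{4} + v_{8} = v_{7}  ⟹  sig = (3;(1))
  P = {1,3,8}:  v_{1} + v_{3} + v_{8} = v_{9}  ⟹  sig = (3;(1))
  P = {2,4,9}:  v_{2} + v_{4} + v_{9} = v_{1} + v_{3}  ⟹  sig = (3;(1,1))
  P = {1,5,7}:  v_{1} + v_{5} + v_{7} = 2·v_{0}  ⟹  sig = (3;(2))
  P = {1,4,5,8}:  v_{1} + v_{4} + v_{5} + v_{8} = v_{0}  ⟹  sig = (4;(1))

Signatures (|P|; sorted positive RHS coefficients), sorted:
    (2;())
    (2;(1))
    (2;(1))
    (2;(1))
    (2;(1,1))
    (2;(1,1))
    (2;(1,1,1))
    (2;(1,1,1))
    (2;(1,1,1))
    (2;(1,2))
    (2;(1,2,2))
    (2;(1,2,2))
    (3;())
    (3;(1))
    (3;(1))
    (3;(1,1))
    (3;(2))
    (4;(1))
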